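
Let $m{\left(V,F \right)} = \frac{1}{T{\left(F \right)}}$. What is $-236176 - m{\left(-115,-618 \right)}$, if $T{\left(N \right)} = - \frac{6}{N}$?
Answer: $-236279$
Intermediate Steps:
$m{\left(V,F \right)} = - \frac{F}{6}$ ($m{\left(V,F \right)} = \frac{1}{\left(-6\right) \frac{1}{F}} = - \frac{F}{6}$)
$-236176 - m{\left(-115,-618 \right)} = -236176 - \left(- \frac{1}{6}\right) \left(-618\right) = -236176 - 103 = -236279$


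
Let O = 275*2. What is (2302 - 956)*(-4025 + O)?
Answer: -4677350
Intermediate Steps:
O = 550
(2302 - 956)*(-4025 + O) = (2302 - 956)*(-4025 + 550) = 1346*(-3475) = -4677350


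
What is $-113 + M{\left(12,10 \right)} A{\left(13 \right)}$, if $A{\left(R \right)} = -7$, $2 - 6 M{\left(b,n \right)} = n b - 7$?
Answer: $\frac{33}{2} \approx 16.5$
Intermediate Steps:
$M{\left(b,n \right)} = \frac{3}{2} - \frac{b n}{6}$ ($M{\left(b,n \right)} = \frac{1}{3} - \frac{n b - 7}{6} = \frac{1}{3} - \frac{b n - 7}{6} = \frac{1}{3} - \frac{-7 + b n}{6} = \frac{1}{3} - \left(- \frac{7}{6} + \frac{b n}{6}\right) = \frac{3}{2} - \frac{b n}{6}$)
$-113 + M{\left(12,10 \right)} A{\left(13 \right)} = -113 + \left(\frac{3}{2} - 2 \cdot 10\right) \left(-7\right) = -113 + \left(\frac{3}{2} - 20\right) \left(-7\right) = -113 - - \frac{259}{2} = -113 + \frac{259}{2} = \frac{33}{2}$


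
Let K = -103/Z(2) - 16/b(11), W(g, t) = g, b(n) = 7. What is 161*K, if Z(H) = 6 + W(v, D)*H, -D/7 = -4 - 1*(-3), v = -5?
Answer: 15111/4 ≈ 3777.8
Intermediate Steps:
D = 7 (D = -7*(-4 - 1*(-3)) = -7*(-4 + 3) = -7*(-1) = 7)
Z(H) = 6 - 5*H
K = 657/28 (K = -103/(6 - 5*2) - 16/7 = -103/(6 - 10) - 16*⅐ = -103/(-4) - 16/7 = -103*(-¼) - 16/7 = 103/4 - 16/7 = 657/28 ≈ 23.464)
161*K = 161*(657/28) = 15111/4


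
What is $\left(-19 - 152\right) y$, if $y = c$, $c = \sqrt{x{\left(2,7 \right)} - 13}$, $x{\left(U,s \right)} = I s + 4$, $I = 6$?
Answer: $- 171 \sqrt{33} \approx -982.32$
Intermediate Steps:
$x{\left(U,s \right)} = 4 + 6 s$ ($x{\left(U,s \right)} = 6 s + 4 = 4 + 6 s$)
$c = \sqrt{33}$ ($c = \sqrt{\left(4 + 6 \cdot 7\right) - 13} = \sqrt{\left(4 + 42\right) - 13} = \sqrt{46 - 13} = \sqrt{33} \approx 5.7446$)
$y = \sqrt{33} \approx 5.7446$
$\left(-19 - 152\right) y = \left(-19 - 152\right) \sqrt{33} = - 171 \sqrt{33}$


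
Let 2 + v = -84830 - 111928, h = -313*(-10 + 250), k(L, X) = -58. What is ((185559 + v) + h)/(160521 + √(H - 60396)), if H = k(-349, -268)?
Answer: -13856333241/25767051895 + 86321*I*√60454/25767051895 ≈ -0.53775 + 0.00082369*I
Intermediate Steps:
h = -75120 (h = -313*240 = -75120)
v = -196760 (v = -2 + (-84830 - 111928) = -2 - 196758 = -196760)
H = -58
((185559 + v) + h)/(160521 + √(H - 60396)) = ((185559 - 196760) - 75120)/(160521 + √(-58 - 60396)) = (-11201 - 75120)/(160521 + √(-60454)) = -86321/(160521 + I*√60454)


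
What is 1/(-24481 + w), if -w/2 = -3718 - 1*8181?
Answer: -1/683 ≈ -0.0014641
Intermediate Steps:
w = 23798 (w = -2*(-3718 - 1*8181) = -2*(-3718 - 8181) = -2*(-11899) = 23798)
1/(-24481 + w) = 1/(-24481 + 23798) = 1/(-683) = -1/683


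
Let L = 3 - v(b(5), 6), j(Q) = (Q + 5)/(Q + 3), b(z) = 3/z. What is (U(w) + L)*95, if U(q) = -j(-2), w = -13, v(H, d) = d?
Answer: -570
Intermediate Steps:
j(Q) = (5 + Q)/(3 + Q)
L = -3 (L = 3 - 1*6 = 3 - 6 = -3)
U(q) = -3 (U(q) = -(5 - 2)/(3 - 2) = -3/1 = -3)
(U(w) + L)*95 = (-3 - 3)*95 = -6*95 = -570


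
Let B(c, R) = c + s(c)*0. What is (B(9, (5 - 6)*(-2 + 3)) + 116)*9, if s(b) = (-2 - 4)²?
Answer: 1125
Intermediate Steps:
s(b) = 36 (s(b) = (-6)² = 36)
B(c, R) = c (B(c, R) = c + 36*0 = c + 0 = c)
(B(9, (5 - 6)*(-2 + 3)) + 116)*9 = (9 + 116)*9 = 125*9 = 1125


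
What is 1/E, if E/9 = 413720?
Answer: 1/3723480 ≈ 2.6857e-7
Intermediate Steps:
E = 3723480 (E = 9*413720 = 3723480)
1/E = 1/3723480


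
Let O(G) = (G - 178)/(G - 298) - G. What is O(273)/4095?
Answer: -1384/20475 ≈ -0.067595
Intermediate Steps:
O(G) = -G + (-178 + G)/(-298 + G) (O(G) = (-178 + G)/(-298 + G) - G = -G + (-178 + G)/(-298 + G))
O(273)/4095 = ((-178 - 1*273**2 + 299*273)/(-298 + 273))/4095 = ((-178 - 1*74529 + 81627)/(-25))*(1/4095) = -(-178 - 74529 + 81627)/25*(1/4095) = -1/25*6920*(1/4095) = -1384/5*1/4095 = -1384/20475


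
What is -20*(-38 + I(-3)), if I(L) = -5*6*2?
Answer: 1960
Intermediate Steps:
I(L) = -60 (I(L) = -30*2 = -60)
-20*(-38 + I(-3)) = -20*(-38 - 60) = -20*(-98) = 1960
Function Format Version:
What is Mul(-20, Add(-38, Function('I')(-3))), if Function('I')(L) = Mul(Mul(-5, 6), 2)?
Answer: 1960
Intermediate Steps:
Function('I')(L) = -60 (Function('I')(L) = Mul(-30, 2) = -60)
Mul(-20, Add(-38, Function('I')(-3))) = Mul(-20, Add(-38, -60)) = Mul(-20, -98) = 1960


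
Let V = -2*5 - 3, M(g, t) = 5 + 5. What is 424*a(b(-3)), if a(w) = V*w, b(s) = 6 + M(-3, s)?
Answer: -88192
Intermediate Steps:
M(g, t) = 10
V = -13 (V = -10 - 3 = -13)
b(s) = 16 (b(s) = 6 + 10 = 16)
a(w) = -13*w
424*a(b(-3)) = 424*(-13*16) = 424*(-208) = -88192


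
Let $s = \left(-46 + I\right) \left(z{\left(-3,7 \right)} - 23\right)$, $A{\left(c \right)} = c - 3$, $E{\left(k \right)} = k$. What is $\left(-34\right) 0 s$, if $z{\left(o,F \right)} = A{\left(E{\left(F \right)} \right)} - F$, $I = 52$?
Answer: $0$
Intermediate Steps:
$A{\left(c \right)} = -3 + c$ ($A{\left(c \right)} = c - 3 = -3 + c$)
$z{\left(o,F \right)} = -3$ ($z{\left(o,F \right)} = \left(-3 + F\right) - F = -3$)
$s = -156$ ($s = \left(-46 + 52\right) \left(-3 - 23\right) = 6 \left(-26\right) = -156$)
$\left(-34\right) 0 s = \left(-34\right) 0 \left(-156\right) = 0 \left(-156\right) = 0$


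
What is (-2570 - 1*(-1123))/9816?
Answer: -1447/9816 ≈ -0.14741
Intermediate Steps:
(-2570 - 1*(-1123))/9816 = (-2570 + 1123)*(1/9816) = -1447*1/9816 = -1447/9816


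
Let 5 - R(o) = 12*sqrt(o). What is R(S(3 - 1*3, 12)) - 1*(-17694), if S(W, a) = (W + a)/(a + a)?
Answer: 17699 - 6*sqrt(2) ≈ 17691.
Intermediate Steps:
S(W, a) = (W + a)/(2*a) (S(W, a) = (W + a)/((2*a)) = (W + a)*(1/(2*a)) = (W + a)/(2*a))
R(o) = 5 - 12*sqrt(o)
R(S(3 - 1*3, 12)) - 1*(-17694) = (5 - 12*sqrt(6)*sqrt((3 - 1*3) + 12)/12) - 1*(-17694) = (5 - 12*sqrt(6)*sqrt((3 - 3) + 12)/12) + 17694 = (5 - 12*sqrt(6)*sqrt(0 + 12)/12) + 17694 = (5 - 12*sqrt(2)/2) + 17694 = (5 - 6*sqrt(2)) + 17694 = 17699 - 6*sqrt(2)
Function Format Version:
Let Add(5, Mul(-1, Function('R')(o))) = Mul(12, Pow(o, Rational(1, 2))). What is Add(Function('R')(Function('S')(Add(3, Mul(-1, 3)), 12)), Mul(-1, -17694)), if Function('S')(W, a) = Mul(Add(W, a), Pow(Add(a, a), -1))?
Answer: Add(17699, Mul(-6, Pow(2, Rational(1, 2)))) ≈ 17691.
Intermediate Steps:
Function('S')(W, a) = Mul(Rational(1, 2), Pow(a, -1), Add(W, a)) (Function('S')(W, a) = Mul(Add(W, a), Pow(Mul(2, a), -1)) = Mul(Add(W, a), Mul(Rational(1, 2), Pow(a, -1))) = Mul(Rational(1, 2), Pow(a, -1), Add(W, a)))
Function('R')(o) = Add(5, Mul(-12, Pow(o, Rational(1, 2)))) (Function('R')(o) = Add(5, Mul(-1, Mul(12, Pow(o, Rational(1, 2))))) = Add(5, Mul(-12, Pow(o, Rational(1, 2)))))
Add(Function('R')(Function('S')(Add(3, Mul(-1, 3)), 12)), Mul(-1, -17694)) = Add(Add(5, Mul(-12, Pow(Mul(Rational(1, 2), Pow(12, -1), Add(Add(3, Mul(-1, 3)), 12)), Rational(1, 2)))), Mul(-1, -17694)) = Add(Add(5, Mul(-12, Pow(Mul(Rational(1, 2), Rational(1, 12), Add(Add(3, -3), 12)), Rational(1, 2)))), 17694) = Add(Add(5, Mul(-12, Pow(Mul(Rational(1, 2), Rational(1, 12), Add(0, 12)), Rational(1, 2)))), 17694) = Add(Add(5, Mul(-12, Pow(Mul(Rational(1, 2), Rational(1, 12), 12), Rational(1, 2)))), 17694) = Add(Add(5, Mul(-12, Pow(Rational(1, 2), Rational(1, 2)))), 17694) = Add(Add(5, Mul(-12, Mul(Rational(1, 2), Pow(2, Rational(1, 2))))), 17694) = Add(Add(5, Mul(-6, Pow(2, Rational(1, 2)))), 17694) = Add(17699, Mul(-6, Pow(2, Rational(1, 2))))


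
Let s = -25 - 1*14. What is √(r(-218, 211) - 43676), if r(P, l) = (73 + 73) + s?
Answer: 3*I*√4841 ≈ 208.73*I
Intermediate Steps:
s = -39 (s = -25 - 14 = -39)
r(P, l) = 107 (r(P, l) = (73 + 73) - 39 = 146 - 39 = 107)
√(r(-218, 211) - 43676) = √(107 - 43676) = √(-43569) = 3*I*√4841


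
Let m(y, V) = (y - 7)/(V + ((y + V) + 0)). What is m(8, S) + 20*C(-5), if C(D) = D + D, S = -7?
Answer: -1201/6 ≈ -200.17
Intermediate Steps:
m(y, V) = (-7 + y)/(y + 2*V) (m(y, V) = (-7 + y)/(V + ((V + y) + 0)) = (-7 + y)/(V + (V + y)) = (-7 + y)/(y + 2*V))
C(D) = 2*D
m(8, S) + 20*C(-5) = (-7 + 8)/(8 + 2*(-7)) + 20*(2*(-5)) = 1/(8 - 14) + 20*(-10) = 1/(-6) - 200 = -⅙*1 - 200 = -⅙ - 200 = -1201/6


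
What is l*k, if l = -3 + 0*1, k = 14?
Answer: -42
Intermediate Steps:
l = -3 (l = -3 + 0 = -3)
l*k = -3*14 = -42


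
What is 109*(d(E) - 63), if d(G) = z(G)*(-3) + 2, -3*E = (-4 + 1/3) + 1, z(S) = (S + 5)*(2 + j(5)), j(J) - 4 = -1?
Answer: -48832/3 ≈ -16277.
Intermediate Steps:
j(J) = 3 (j(J) = 4 - 1 = 3)
z(S) = 25 + 5*S (z(S) = (S + 5)*(2 + 3) = (5 + S)*5 = 25 + 5*S)
E = 8/9 (E = -((-4 + 1/3) + 1)/3 = -((-4 + ⅓) + 1)/3 = -(-11/3 + 1)/3 = -⅓*(-8/3) = 8/9 ≈ 0.88889)
d(G) = -73 - 15*G (d(G) = (25 + 5*G)*(-3) + 2 = (-75 - 15*G) + 2 = -73 - 15*G)
109*(d(E) - 63) = 109*((-73 - 15*8/9) - 63) = 109*((-73 - 40/3) - 63) = 109*(-259/3 - 63) = 109*(-448/3) = -48832/3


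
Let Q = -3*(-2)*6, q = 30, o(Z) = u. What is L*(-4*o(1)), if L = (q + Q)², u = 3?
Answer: -52272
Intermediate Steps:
o(Z) = 3
Q = 36 (Q = 6*6 = 36)
L = 4356 (L = (30 + 36)² = 66² = 4356)
L*(-4*o(1)) = 4356*(-4*3) = 4356*(-12) = -52272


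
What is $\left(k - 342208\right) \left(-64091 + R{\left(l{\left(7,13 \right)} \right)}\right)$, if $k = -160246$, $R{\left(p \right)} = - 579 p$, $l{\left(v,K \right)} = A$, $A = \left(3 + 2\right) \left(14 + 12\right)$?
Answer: $70022491894$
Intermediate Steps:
$A = 130$ ($A = 5 \cdot 26 = 130$)
$l{\left(v,K \right)} = 130$
$\left(k - 342208\right) \left(-64091 + R{\left(l{\left(7,13 \right)} \right)}\right) = \left(-160246 - 342208\right) \left(-64091 - 75270\right) = - 502454 \left(-64091 - 75270\right) = \left(-502454\right) \left(-139361\right) = 70022491894$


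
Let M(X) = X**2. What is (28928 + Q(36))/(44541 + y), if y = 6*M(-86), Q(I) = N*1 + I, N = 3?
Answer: 28967/88917 ≈ 0.32578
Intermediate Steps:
Q(I) = 3 + I (Q(I) = 3*1 + I = 3 + I)
y = 44376 (y = 6*(-86)**2 = 6*7396 = 44376)
(28928 + Q(36))/(44541 + y) = (28928 + (3 + 36))/(44541 + 44376) = (28928 + 39)/88917 = 28967*(1/88917) = 28967/88917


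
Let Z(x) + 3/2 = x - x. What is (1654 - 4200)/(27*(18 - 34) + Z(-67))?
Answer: 5092/867 ≈ 5.8731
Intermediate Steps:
Z(x) = -3/2 (Z(x) = -3/2 + (x - x) = -3/2 + 0 = -3/2)
(1654 - 4200)/(27*(18 - 34) + Z(-67)) = (1654 - 4200)/(27*(18 - 34) - 3/2) = -2546/(27*(-16) - 3/2) = -2546/(-432 - 3/2) = -2546/(-867/2) = -2546*(-2/867) = 5092/867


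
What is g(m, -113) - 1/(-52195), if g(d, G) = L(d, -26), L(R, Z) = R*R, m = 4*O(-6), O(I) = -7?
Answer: 40920881/52195 ≈ 784.00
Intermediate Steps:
m = -28 (m = 4*(-7) = -28)
L(R, Z) = R²
g(d, G) = d²
g(m, -113) - 1/(-52195) = (-28)² - 1/(-52195) = 784 - 1*(-1/52195) = 784 + 1/52195 = 40920881/52195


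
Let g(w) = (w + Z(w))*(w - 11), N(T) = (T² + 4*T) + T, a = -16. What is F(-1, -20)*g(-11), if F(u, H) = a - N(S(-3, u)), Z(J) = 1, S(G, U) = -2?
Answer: -2200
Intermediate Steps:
N(T) = T² + 5*T
g(w) = (1 + w)*(-11 + w) (g(w) = (w + 1)*(w - 11) = (1 + w)*(-11 + w))
F(u, H) = -10 (F(u, H) = -16 - (-2)*(5 - 2) = -16 - (-2)*3 = -16 - 1*(-6) = -16 + 6 = -10)
F(-1, -20)*g(-11) = -10*(-11 + (-11)² - 10*(-11)) = -10*(-11 + 121 + 110) = -10*220 = -2200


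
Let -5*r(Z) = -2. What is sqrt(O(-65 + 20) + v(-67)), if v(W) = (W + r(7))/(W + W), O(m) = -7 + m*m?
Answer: sqrt(906103310)/670 ≈ 44.928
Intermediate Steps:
r(Z) = 2/5 (r(Z) = -1/5*(-2) = 2/5)
O(m) = -7 + m**2
v(W) = (2/5 + W)/(2*W) (v(W) = (W + 2/5)/(W + W) = (2/5 + W)/((2*W)) = (2/5 + W)*(1/(2*W)) = (2/5 + W)/(2*W))
sqrt(O(-65 + 20) + v(-67)) = sqrt((-7 + (-65 + 20)**2) + (1/10)*(2 + 5*(-67))/(-67)) = sqrt((-7 + (-45)**2) + (1/10)*(-1/67)*(2 - 335)) = sqrt((-7 + 2025) + (1/10)*(-1/67)*(-333)) = sqrt(2018 + 333/670) = sqrt(1352393/670) = sqrt(906103310)/670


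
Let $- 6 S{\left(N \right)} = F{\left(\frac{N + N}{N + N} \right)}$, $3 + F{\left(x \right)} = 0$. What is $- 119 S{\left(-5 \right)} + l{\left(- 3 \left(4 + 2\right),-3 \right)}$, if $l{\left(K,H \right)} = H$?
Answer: $- \frac{125}{2} \approx -62.5$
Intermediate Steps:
$F{\left(x \right)} = -3$ ($F{\left(x \right)} = -3 + 0 = -3$)
$S{\left(N \right)} = \frac{1}{2}$ ($S{\left(N \right)} = \left(- \frac{1}{6}\right) \left(-3\right) = \frac{1}{2}$)
$- 119 S{\left(-5 \right)} + l{\left(- 3 \left(4 + 2\right),-3 \right)} = \left(-119\right) \frac{1}{2} - 3 = - \frac{119}{2} - 3 = - \frac{125}{2}$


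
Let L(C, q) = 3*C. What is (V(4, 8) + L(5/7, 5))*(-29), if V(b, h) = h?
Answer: -2059/7 ≈ -294.14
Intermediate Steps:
(V(4, 8) + L(5/7, 5))*(-29) = (8 + 3*(5/7))*(-29) = (8 + 15/7)*(-29) = (71/7)*(-29) = -2059/7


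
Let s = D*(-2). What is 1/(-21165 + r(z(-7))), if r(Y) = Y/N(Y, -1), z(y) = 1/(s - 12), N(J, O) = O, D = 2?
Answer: -16/338639 ≈ -4.7248e-5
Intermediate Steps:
s = -4 (s = 2*(-2) = -4)
z(y) = -1/16 (z(y) = 1/(-4 - 12) = 1/(-16) = -1/16)
r(Y) = -Y (r(Y) = Y/(-1) = Y*(-1) = -Y)
1/(-21165 + r(z(-7))) = 1/(-21165 - 1*(-1/16)) = 1/(-21165 + 1/16) = 1/(-338639/16) = -16/338639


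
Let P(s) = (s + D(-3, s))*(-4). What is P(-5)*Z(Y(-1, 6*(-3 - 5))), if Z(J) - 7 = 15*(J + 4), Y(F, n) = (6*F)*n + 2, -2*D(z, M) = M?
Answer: 44170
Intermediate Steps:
D(z, M) = -M/2
Y(F, n) = 2 + 6*F*n (Y(F, n) = 6*F*n + 2 = 2 + 6*F*n)
Z(J) = 67 + 15*J (Z(J) = 7 + 15*(J + 4) = 7 + 15*(4 + J) = 7 + (60 + 15*J) = 67 + 15*J)
P(s) = -2*s (P(s) = (s - s/2)*(-4) = (s/2)*(-4) = -2*s)
P(-5)*Z(Y(-1, 6*(-3 - 5))) = (-2*(-5))*(67 + 15*(2 + 6*(-1)*(6*(-3 - 5)))) = 10*(67 + 15*(2 + 6*(-1)*(6*(-8)))) = 10*(67 + 15*(2 + 6*(-1)*(-48))) = 10*(67 + 15*(2 + 288)) = 10*(67 + 15*290) = 10*(67 + 4350) = 10*4417 = 44170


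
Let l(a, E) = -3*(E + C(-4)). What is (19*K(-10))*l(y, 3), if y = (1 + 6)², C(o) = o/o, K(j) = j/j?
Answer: -228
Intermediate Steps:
K(j) = 1
C(o) = 1
y = 49 (y = 7² = 49)
l(a, E) = -3 - 3*E (l(a, E) = -3*(E + 1) = -3*(1 + E) = -3 - 3*E)
(19*K(-10))*l(y, 3) = (19*1)*(-3 - 3*3) = 19*(-3 - 9) = 19*(-12) = -228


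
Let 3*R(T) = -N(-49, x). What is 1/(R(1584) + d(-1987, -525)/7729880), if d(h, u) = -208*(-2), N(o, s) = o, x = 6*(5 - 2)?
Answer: 2898705/47345671 ≈ 0.061224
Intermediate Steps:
x = 18 (x = 6*3 = 18)
d(h, u) = 416
R(T) = 49/3 (R(T) = (-1*(-49))/3 = (1/3)*49 = 49/3)
1/(R(1584) + d(-1987, -525)/7729880) = 1/(49/3 + 416/7729880) = 1/(49/3 + 416*(1/7729880)) = 1/(49/3 + 52/966235) = 1/(47345671/2898705) = 2898705/47345671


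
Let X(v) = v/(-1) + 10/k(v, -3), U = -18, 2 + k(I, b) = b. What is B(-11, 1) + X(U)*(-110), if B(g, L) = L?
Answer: -1759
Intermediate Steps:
k(I, b) = -2 + b
X(v) = -2 - v (X(v) = v/(-1) + 10/(-2 - 3) = v*(-1) + 10/(-5) = -v + 10*(-⅕) = -v - 2 = -2 - v)
B(-11, 1) + X(U)*(-110) = 1 + (-2 - 1*(-18))*(-110) = 1 + (-2 + 18)*(-110) = 1 + 16*(-110) = 1 - 1760 = -1759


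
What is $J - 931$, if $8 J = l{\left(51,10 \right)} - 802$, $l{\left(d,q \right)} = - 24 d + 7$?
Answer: $- \frac{9467}{8} \approx -1183.4$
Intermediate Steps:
$l{\left(d,q \right)} = 7 - 24 d$
$J = - \frac{2019}{8}$ ($J = \frac{\left(7 - 1224\right) - 802}{8} = \frac{-1217 - 802}{8} = \frac{1}{8} \left(-2019\right) = - \frac{2019}{8} \approx -252.38$)
$J - 931 = - \frac{2019}{8} - 931 = - \frac{9467}{8}$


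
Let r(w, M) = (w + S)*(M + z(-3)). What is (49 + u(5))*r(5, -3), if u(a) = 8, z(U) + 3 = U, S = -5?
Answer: 0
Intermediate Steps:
z(U) = -3 + U
r(w, M) = (-6 + M)*(-5 + w) (r(w, M) = (w - 5)*(M + (-3 - 3)) = (-5 + w)*(M - 6) = (-5 + w)*(-6 + M) = (-6 + M)*(-5 + w))
(49 + u(5))*r(5, -3) = (49 + 8)*(30 - 6*5 - 5*(-3) - 3*5) = 57*(30 - 30 + 15 - 15) = 57*0 = 0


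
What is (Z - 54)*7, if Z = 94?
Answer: 280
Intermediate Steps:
(Z - 54)*7 = (94 - 54)*7 = 40*7 = 280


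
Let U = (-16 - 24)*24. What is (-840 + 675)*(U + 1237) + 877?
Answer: -44828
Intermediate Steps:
U = -960 (U = -40*24 = -960)
(-840 + 675)*(U + 1237) + 877 = (-840 + 675)*(-960 + 1237) + 877 = -165*277 + 877 = -45705 + 877 = -44828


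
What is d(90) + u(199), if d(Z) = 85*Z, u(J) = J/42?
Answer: 321499/42 ≈ 7654.7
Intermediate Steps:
u(J) = J/42 (u(J) = J*(1/42) = J/42)
d(90) + u(199) = 85*90 + (1/42)*199 = 7650 + 199/42 = 321499/42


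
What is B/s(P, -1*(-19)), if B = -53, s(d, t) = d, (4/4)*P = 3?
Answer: -53/3 ≈ -17.667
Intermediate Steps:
P = 3
B/s(P, -1*(-19)) = -53/3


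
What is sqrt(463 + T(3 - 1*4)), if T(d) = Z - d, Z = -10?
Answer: sqrt(454) ≈ 21.307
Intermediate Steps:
T(d) = -10 - d
sqrt(463 + T(3 - 1*4)) = sqrt(463 + (-10 - (3 - 1*4))) = sqrt(463 + (-10 - (3 - 4))) = sqrt(463 + (-10 - 1*(-1))) = sqrt(463 + (-10 + 1)) = sqrt(463 - 9) = sqrt(454)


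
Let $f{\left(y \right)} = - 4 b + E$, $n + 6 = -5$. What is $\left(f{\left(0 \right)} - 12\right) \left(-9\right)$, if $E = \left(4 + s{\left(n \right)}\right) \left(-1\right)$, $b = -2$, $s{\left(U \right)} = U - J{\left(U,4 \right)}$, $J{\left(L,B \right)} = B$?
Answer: $-63$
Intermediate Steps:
$n = -11$ ($n = -6 - 5 = -11$)
$s{\left(U \right)} = -4 + U$ ($s{\left(U \right)} = U - 4 = -4 + U$)
$E = 11$ ($E = \left(4 - 15\right) \left(-1\right) = \left(-11\right) \left(-1\right) = 11$)
$f{\left(y \right)} = 19$ ($f{\left(y \right)} = \left(-4\right) \left(-2\right) + 11 = 8 + 11 = 19$)
$\left(f{\left(0 \right)} - 12\right) \left(-9\right) = \left(19 - 12\right) \left(-9\right) = 7 \left(-9\right) = -63$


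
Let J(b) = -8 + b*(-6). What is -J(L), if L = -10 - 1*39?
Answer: -286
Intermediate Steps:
L = -49 (L = -10 - 39 = -49)
J(b) = -8 - 6*b
-J(L) = -(-8 - 6*(-49)) = -(-8 + 294) = -1*286 = -286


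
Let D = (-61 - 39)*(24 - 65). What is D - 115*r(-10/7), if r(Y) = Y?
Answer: 29850/7 ≈ 4264.3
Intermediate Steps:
D = 4100 (D = -100*(-41) = 4100)
D - 115*r(-10/7) = 4100 - (-1150)/7 = 4100 - 115*(-10/7) = 4100 + 1150/7 = 29850/7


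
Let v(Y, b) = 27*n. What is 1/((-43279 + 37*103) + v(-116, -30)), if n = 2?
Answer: -1/39414 ≈ -2.5372e-5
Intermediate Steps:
v(Y, b) = 54 (v(Y, b) = 27*2 = 54)
1/((-43279 + 37*103) + v(-116, -30)) = 1/((-43279 + 37*103) + 54) = 1/((-43279 + 3811) + 54) = 1/(-39468 + 54) = 1/(-39414) = -1/39414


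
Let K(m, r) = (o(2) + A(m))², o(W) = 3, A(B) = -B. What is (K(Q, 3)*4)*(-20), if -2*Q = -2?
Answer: -320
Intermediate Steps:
Q = 1 (Q = -½*(-2) = 1)
K(m, r) = (3 - m)²
(K(Q, 3)*4)*(-20) = ((-3 + 1)²*4)*(-20) = ((-2)²*4)*(-20) = (4*4)*(-20) = 16*(-20) = -320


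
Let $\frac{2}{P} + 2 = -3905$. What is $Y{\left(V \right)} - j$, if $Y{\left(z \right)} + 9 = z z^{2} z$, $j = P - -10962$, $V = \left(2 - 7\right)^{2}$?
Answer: $\frac{1483308180}{3907} \approx 3.7965 \cdot 10^{5}$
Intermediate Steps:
$P = - \frac{2}{3907}$ ($P = \frac{2}{-2 - 3905} = \frac{2}{-3907} = 2 \left(- \frac{1}{3907}\right) = - \frac{2}{3907} \approx -0.0005119$)
$V = 25$ ($V = \left(2 - 7\right)^{2} = \left(-5\right)^{2} = 25$)
$j = \frac{42828532}{3907}$ ($j = - \frac{2}{3907} - -10962 = - \frac{2}{3907} + 10962 = \frac{42828532}{3907} \approx 10962.0$)
$Y{\left(z \right)} = -9 + z^{4}$ ($Y{\left(z \right)} = -9 + z z^{2} z = -9 + z^{3} z = -9 + z^{4}$)
$Y{\left(V \right)} - j = \left(-9 + 25^{4}\right) - \frac{42828532}{3907} = \left(-9 + 390625\right) - \frac{42828532}{3907} = 390616 - \frac{42828532}{3907} = \frac{1483308180}{3907}$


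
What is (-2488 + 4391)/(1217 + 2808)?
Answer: 1903/4025 ≈ 0.47280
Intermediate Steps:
(-2488 + 4391)/(1217 + 2808) = 1903/4025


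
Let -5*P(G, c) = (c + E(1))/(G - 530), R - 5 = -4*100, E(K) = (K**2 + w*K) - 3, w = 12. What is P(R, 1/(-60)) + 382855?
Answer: 106242263099/277500 ≈ 3.8286e+5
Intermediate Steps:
E(K) = -3 + K**2 + 12*K (E(K) = (K**2 + 12*K) - 3 = -3 + K**2 + 12*K)
R = -395 (R = 5 - 4*100 = 5 - 400 = -395)
P(G, c) = -(10 + c)/(5*(-530 + G)) (P(G, c) = -(c + (-3 + 1**2 + 12*1))/(5*(G - 530)) = -(c + (-3 + 1 + 12))/(5*(-530 + G)) = -(c + 10)/(5*(-530 + G)) = -(10 + c)/(5*(-530 + G)))
P(R, 1/(-60)) + 382855 = (-10 - 1/(-60))/(5*(-530 - 395)) + 382855 = (1/5)*(-10 - 1*(-1/60))/(-925) + 382855 = (1/5)*(-1/925)*(-10 + 1/60) + 382855 = (1/5)*(-1/925)*(-599/60) + 382855 = 599/277500 + 382855 = 106242263099/277500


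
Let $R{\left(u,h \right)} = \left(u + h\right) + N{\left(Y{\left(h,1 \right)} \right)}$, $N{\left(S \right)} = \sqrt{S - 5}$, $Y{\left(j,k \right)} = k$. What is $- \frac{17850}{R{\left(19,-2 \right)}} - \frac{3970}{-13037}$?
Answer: $- \frac{3954914440}{3819841} + \frac{35700 i}{293} \approx -1035.4 + 121.84 i$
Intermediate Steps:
$N{\left(S \right)} = \sqrt{-5 + S}$
$R{\left(u,h \right)} = h + u + 2 i$ ($R{\left(u,h \right)} = \left(u + h\right) + \sqrt{-5 + 1} = \left(h + u\right) + \sqrt{-4} = \left(h + u\right) + 2 i = h + u + 2 i$)
$- \frac{17850}{R{\left(19,-2 \right)}} - \frac{3970}{-13037} = - \frac{17850}{-2 + 19 + 2 i} - \frac{3970}{-13037} = - \frac{17850}{17 + 2 i} - - \frac{3970}{13037} = - 17850 \frac{17 - 2 i}{293} + \frac{3970}{13037} = - \frac{17850 \left(17 - 2 i\right)}{293} + \frac{3970}{13037} = \frac{3970}{13037} - \frac{17850 \left(17 - 2 i\right)}{293}$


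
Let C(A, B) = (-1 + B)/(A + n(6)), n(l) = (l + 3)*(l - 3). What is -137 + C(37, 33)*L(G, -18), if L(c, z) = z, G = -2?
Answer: -146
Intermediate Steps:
n(l) = (-3 + l)*(3 + l) (n(l) = (3 + l)*(-3 + l) = (-3 + l)*(3 + l))
C(A, B) = (-1 + B)/(27 + A) (C(A, B) = (-1 + B)/(A + (-9 + 6²)) = (-1 + B)/(A + (-9 + 36)) = (-1 + B)/(A + 27) = (-1 + B)/(27 + A))
-137 + C(37, 33)*L(G, -18) = -137 + ((-1 + 33)/(27 + 37))*(-18) = -137 + (32/64)*(-18) = -137 + ((1/64)*32)*(-18) = -137 + (½)*(-18) = -137 - 9 = -146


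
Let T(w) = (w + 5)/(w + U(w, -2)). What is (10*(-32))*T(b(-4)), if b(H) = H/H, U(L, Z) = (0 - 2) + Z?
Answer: 640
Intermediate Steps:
U(L, Z) = -2 + Z
b(H) = 1
T(w) = (5 + w)/(-4 + w) (T(w) = (w + 5)/(w + (-2 - 2)) = (5 + w)/(w - 4) = (5 + w)/(-4 + w))
(10*(-32))*T(b(-4)) = (10*(-32))*((5 + 1)/(-4 + 1)) = -320*6/(-3) = -(-320)*6/3 = -320*(-2) = 640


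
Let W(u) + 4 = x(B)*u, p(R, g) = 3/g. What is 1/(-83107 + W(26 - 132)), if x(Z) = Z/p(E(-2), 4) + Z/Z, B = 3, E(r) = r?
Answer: -1/83641 ≈ -1.1956e-5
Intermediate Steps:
x(Z) = 1 + 4*Z/3 (x(Z) = Z/((3/4)) + Z/Z = Z/((3*(1/4))) + 1 = Z/(3/4) + 1 = Z*(4/3) + 1 = 4*Z/3 + 1 = 1 + 4*Z/3)
W(u) = -4 + 5*u (W(u) = -4 + (1 + (4/3)*3)*u = -4 + (1 + 4)*u = -4 + 5*u)
1/(-83107 + W(26 - 132)) = 1/(-83107 + (-4 + 5*(26 - 132))) = 1/(-83107 + (-4 + 5*(-106))) = 1/(-83107 + (-4 - 530)) = 1/(-83107 - 534) = 1/(-83641) = -1/83641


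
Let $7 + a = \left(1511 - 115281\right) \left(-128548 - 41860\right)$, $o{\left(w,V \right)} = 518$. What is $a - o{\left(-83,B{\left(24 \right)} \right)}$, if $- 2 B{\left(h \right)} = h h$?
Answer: $19387317635$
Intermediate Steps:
$B{\left(h \right)} = - \frac{h^{2}}{2}$ ($B{\left(h \right)} = - \frac{h h}{2} = - \frac{h^{2}}{2}$)
$a = 19387318153$ ($a = -7 + \left(1511 - 115281\right) \left(-128548 - 41860\right) = -7 - -19387318160 = -7 + 19387318160 = 19387318153$)
$a - o{\left(-83,B{\left(24 \right)} \right)} = 19387318153 - 518 = 19387317635$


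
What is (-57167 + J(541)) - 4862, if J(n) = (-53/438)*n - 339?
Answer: -27345857/438 ≈ -62433.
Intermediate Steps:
J(n) = -339 - 53*n/438 (J(n) = (-53*1/438)*n - 339 = -53*n/438 - 339 = -339 - 53*n/438)
(-57167 + J(541)) - 4862 = (-57167 + (-339 - 53/438*541)) - 4862 = (-57167 + (-339 - 28673/438)) - 4862 = (-57167 - 177155/438) - 4862 = -25216301/438 - 4862 = -27345857/438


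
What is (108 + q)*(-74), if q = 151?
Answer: -19166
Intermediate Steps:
(108 + q)*(-74) = (108 + 151)*(-74) = 259*(-74) = -19166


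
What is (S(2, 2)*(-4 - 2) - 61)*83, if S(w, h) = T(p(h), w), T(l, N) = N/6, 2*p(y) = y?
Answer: -5229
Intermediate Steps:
p(y) = y/2
T(l, N) = N/6 (T(l, N) = N*(⅙) = N/6)
S(w, h) = w/6
(S(2, 2)*(-4 - 2) - 61)*83 = (((⅙)*2)*(-4 - 2) - 61)*83 = ((⅓)*(-6) - 61)*83 = (-2 - 61)*83 = -63*83 = -5229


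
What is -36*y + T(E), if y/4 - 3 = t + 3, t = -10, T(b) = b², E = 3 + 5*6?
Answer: 1665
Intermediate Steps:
E = 33 (E = 3 + 30 = 33)
y = -16 (y = 12 + 4*(-10 + 3) = 12 + 4*(-7) = 12 - 28 = -16)
-36*y + T(E) = -36*(-16) + 33² = 576 + 1089 = 1665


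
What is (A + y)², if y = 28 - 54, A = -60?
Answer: 7396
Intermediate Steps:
y = -26
(A + y)² = (-60 - 26)² = (-86)² = 7396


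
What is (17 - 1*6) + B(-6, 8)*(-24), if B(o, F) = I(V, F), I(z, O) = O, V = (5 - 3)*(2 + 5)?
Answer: -181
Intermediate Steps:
V = 14 (V = 2*7 = 14)
B(o, F) = F
(17 - 1*6) + B(-6, 8)*(-24) = (17 - 1*6) + 8*(-24) = (17 - 6) - 192 = 11 - 192 = -181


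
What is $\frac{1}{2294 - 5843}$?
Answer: $- \frac{1}{3549} \approx -0.00028177$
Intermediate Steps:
$\frac{1}{2294 - 5843} = \frac{1}{-3549} = - \frac{1}{3549}$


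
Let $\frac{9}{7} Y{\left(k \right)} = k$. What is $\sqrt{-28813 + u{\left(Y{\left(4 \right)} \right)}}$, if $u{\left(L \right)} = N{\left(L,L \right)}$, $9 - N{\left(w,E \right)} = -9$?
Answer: $i \sqrt{28795} \approx 169.69 i$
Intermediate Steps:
$N{\left(w,E \right)} = 18$ ($N{\left(w,E \right)} = 9 - -9 = 9 + 9 = 18$)
$Y{\left(k \right)} = \frac{7 k}{9}$
$u{\left(L \right)} = 18$
$\sqrt{-28813 + u{\left(Y{\left(4 \right)} \right)}} = \sqrt{-28813 + 18} = \sqrt{-28795} = i \sqrt{28795}$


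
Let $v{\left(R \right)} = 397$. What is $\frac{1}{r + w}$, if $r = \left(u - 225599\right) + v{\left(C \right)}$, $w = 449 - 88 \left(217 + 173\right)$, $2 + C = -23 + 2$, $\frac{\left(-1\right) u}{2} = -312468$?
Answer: $\frac{1}{365863} \approx 2.7333 \cdot 10^{-6}$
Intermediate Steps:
$u = 624936$ ($u = \left(-2\right) \left(-312468\right) = 624936$)
$C = -23$ ($C = -2 + \left(-23 + 2\right) = -2 - 21 = -23$)
$w = -33871$ ($w = 449 - 34320 = -33871$)
$r = 399734$ ($r = \left(624936 - 225599\right) + 397 = 399337 + 397 = 399734$)
$\frac{1}{r + w} = \frac{1}{399734 - 33871} = \frac{1}{365863}$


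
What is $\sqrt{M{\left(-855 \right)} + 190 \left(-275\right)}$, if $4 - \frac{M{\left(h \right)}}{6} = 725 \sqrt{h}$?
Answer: $\sqrt{-52226 - 13050 i \sqrt{95}} \approx 206.49 - 308.0 i$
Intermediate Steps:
$M{\left(h \right)} = 24 - 4350 \sqrt{h}$ ($M{\left(h \right)} = 24 - 6 \cdot 725 \sqrt{h} = 24 - 4350 \sqrt{h}$)
$\sqrt{M{\left(-855 \right)} + 190 \left(-275\right)} = \sqrt{\left(24 - 4350 \sqrt{-855}\right) + 190 \left(-275\right)} = \sqrt{\left(24 - 4350 \cdot 3 i \sqrt{95}\right) - 52250} = \sqrt{\left(24 - 13050 i \sqrt{95}\right) - 52250} = \sqrt{-52226 - 13050 i \sqrt{95}}$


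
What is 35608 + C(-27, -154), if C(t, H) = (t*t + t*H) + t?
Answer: 40468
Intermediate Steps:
C(t, H) = t + t**2 + H*t (C(t, H) = (t**2 + H*t) + t = t + t**2 + H*t)
35608 + C(-27, -154) = 35608 - 27*(1 - 154 - 27) = 35608 - 27*(-180) = 35608 + 4860 = 40468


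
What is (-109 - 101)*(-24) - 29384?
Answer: -24344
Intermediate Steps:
(-109 - 101)*(-24) - 29384 = -210*(-24) - 29384 = 5040 - 29384 = -24344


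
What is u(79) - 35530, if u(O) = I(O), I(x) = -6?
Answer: -35536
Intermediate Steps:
u(O) = -6
u(79) - 35530 = -6 - 35530 = -35536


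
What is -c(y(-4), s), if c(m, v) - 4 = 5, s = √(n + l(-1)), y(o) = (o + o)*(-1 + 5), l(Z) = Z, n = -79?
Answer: -9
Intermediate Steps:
y(o) = 8*o (y(o) = (2*o)*4 = 8*o)
s = 4*I*√5 (s = √(-79 - 1) = √(-80) = 4*I*√5 ≈ 8.9443*I)
c(m, v) = 9 (c(m, v) = 4 + 5 = 9)
-c(y(-4), s) = -1*9 = -9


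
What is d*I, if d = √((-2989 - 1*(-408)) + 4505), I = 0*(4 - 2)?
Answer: 0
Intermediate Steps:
I = 0 (I = 0*2 = 0)
d = 2*√481 (d = √((-2989 + 408) + 4505) = √(-2581 + 4505) = √1924 = 2*√481 ≈ 43.863)
d*I = (2*√481)*0 = 0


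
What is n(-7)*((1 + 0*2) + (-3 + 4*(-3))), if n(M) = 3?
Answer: -42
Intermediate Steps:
n(-7)*((1 + 0*2) + (-3 + 4*(-3))) = 3*((1 + 0*2) + (-3 + 4*(-3))) = 3*((1 + 0) + (-3 - 12)) = 3*(1 - 15) = 3*(-14) = -42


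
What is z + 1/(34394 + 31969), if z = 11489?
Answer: 762444508/66363 ≈ 11489.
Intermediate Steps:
z + 1/(34394 + 31969) = 11489 + 1/(34394 + 31969) = 11489 + 1/66363 = 762444508/66363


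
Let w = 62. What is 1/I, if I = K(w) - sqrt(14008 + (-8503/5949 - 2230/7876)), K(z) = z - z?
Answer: -3*sqrt(854121964100453246)/328127567347 ≈ -0.0084496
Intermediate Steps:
K(z) = 0
I = -sqrt(854121964100453246)/7809054 (I = 0 - sqrt(14008 + (-8503/5949 - 2230/7876)) = 0 - sqrt(14008 + (-8503*1/5949 - 2230*1/7876)) = 0 - sqrt(14008 + (-8503/5949 - 1115/3938)) = 0 - sqrt(14008 - 40117949/23427162) = 0 - sqrt(328127567347/23427162) = 0 - sqrt(854121964100453246)/7809054 = -sqrt(854121964100453246)/7809054 ≈ -118.35)
1/I = 1/(-sqrt(854121964100453246)/7809054) = -3*sqrt(854121964100453246)/328127567347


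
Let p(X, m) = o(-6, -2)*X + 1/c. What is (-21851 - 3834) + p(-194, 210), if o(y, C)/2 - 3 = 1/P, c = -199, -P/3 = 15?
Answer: -240355628/8955 ≈ -26840.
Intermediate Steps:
P = -45 (P = -3*15 = -45)
o(y, C) = 268/45 (o(y, C) = 6 + 2/(-45) = 6 + 2*(-1/45) = 6 - 2/45 = 268/45)
p(X, m) = -1/199 + 268*X/45 (p(X, m) = 268*X/45 + 1/(-199) = 268*X/45 - 1/199 = -1/199 + 268*X/45)
(-21851 - 3834) + p(-194, 210) = (-21851 - 3834) + (-1/199 + (268/45)*(-194)) = -25685 + (-1/199 - 51992/45) = -25685 - 10346453/8955 = -240355628/8955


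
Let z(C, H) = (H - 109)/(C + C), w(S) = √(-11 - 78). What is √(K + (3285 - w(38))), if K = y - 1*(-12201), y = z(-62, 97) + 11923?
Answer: √(26340142 - 961*I*√89)/31 ≈ 165.56 - 0.028492*I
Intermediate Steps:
w(S) = I*√89 (w(S) = √(-89) = I*√89)
z(C, H) = (-109 + H)/(2*C) (z(C, H) = (-109 + H)/((2*C)) = (-109 + H)*(1/(2*C)) = (-109 + H)/(2*C))
y = 369616/31 (y = (½)*(-109 + 97)/(-62) + 11923 = (½)*(-1/62)*(-12) + 11923 = 3/31 + 11923 = 369616/31 ≈ 11923.)
K = 747847/31 (K = 369616/31 - 1*(-12201) = 369616/31 + 12201 = 747847/31 ≈ 24124.)
√(K + (3285 - w(38))) = √(747847/31 + (3285 - I*√89)) = √(849682/31 - I*√89)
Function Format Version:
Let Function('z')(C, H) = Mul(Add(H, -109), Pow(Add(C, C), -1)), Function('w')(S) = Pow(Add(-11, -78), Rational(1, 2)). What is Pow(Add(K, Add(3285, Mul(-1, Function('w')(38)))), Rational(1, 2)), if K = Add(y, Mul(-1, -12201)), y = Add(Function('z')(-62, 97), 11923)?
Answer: Mul(Rational(1, 31), Pow(Add(26340142, Mul(-961, I, Pow(89, Rational(1, 2)))), Rational(1, 2))) ≈ Add(165.56, Mul(-0.028492, I))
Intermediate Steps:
Function('w')(S) = Mul(I, Pow(89, Rational(1, 2))) (Function('w')(S) = Pow(-89, Rational(1, 2)) = Mul(I, Pow(89, Rational(1, 2))))
Function('z')(C, H) = Mul(Rational(1, 2), Pow(C, -1), Add(-109, H)) (Function('z')(C, H) = Mul(Add(-109, H), Pow(Mul(2, C), -1)) = Mul(Add(-109, H), Mul(Rational(1, 2), Pow(C, -1))) = Mul(Rational(1, 2), Pow(C, -1), Add(-109, H)))
y = Rational(369616, 31) (y = Add(Mul(Rational(1, 2), Pow(-62, -1), Add(-109, 97)), 11923) = Add(Mul(Rational(1, 2), Rational(-1, 62), -12), 11923) = Add(Rational(3, 31), 11923) = Rational(369616, 31) ≈ 11923.)
K = Rational(747847, 31) (K = Add(Rational(369616, 31), Mul(-1, -12201)) = Add(Rational(369616, 31), 12201) = Rational(747847, 31) ≈ 24124.)
Pow(Add(K, Add(3285, Mul(-1, Function('w')(38)))), Rational(1, 2)) = Pow(Add(Rational(747847, 31), Add(3285, Mul(-1, Mul(I, Pow(89, Rational(1, 2)))))), Rational(1, 2)) = Pow(Add(Rational(747847, 31), Add(3285, Mul(-1, I, Pow(89, Rational(1, 2))))), Rational(1, 2)) = Pow(Add(Rational(849682, 31), Mul(-1, I, Pow(89, Rational(1, 2)))), Rational(1, 2))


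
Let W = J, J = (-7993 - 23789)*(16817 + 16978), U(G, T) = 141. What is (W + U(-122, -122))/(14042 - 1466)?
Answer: -358024183/4192 ≈ -85407.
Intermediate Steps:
J = -1074072690 (J = -31782*33795 = -1074072690)
W = -1074072690
(W + U(-122, -122))/(14042 - 1466) = (-1074072690 + 141)/(14042 - 1466) = -1074072549/12576 = -1074072549*1/12576 = -358024183/4192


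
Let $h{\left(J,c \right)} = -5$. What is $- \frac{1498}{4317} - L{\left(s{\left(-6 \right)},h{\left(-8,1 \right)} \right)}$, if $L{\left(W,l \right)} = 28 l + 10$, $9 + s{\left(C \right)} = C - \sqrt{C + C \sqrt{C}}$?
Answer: $\frac{559712}{4317} \approx 129.65$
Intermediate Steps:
$s{\left(C \right)} = -9 + C - \sqrt{C + C^{\frac{3}{2}}}$ ($s{\left(C \right)} = -9 + \left(C - \sqrt{C + C \sqrt{C}}\right) = -9 + \left(C - \sqrt{C + C^{\frac{3}{2}}}\right) = -9 + C - \sqrt{C + C^{\frac{3}{2}}}$)
$L{\left(W,l \right)} = 10 + 28 l$
$- \frac{1498}{4317} - L{\left(s{\left(-6 \right)},h{\left(-8,1 \right)} \right)} = - \frac{1498}{4317} - \left(10 + 28 \left(-5\right)\right) = \left(-1498\right) \frac{1}{4317} - \left(10 - 140\right) = - \frac{1498}{4317} - -130 = - \frac{1498}{4317} + 130 = \frac{559712}{4317}$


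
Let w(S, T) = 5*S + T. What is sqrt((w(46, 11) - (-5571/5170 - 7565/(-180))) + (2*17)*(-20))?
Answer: I*sqrt(115456871695)/15510 ≈ 21.908*I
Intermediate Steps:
w(S, T) = T + 5*S
sqrt((w(46, 11) - (-5571/5170 - 7565/(-180))) + (2*17)*(-20)) = sqrt(((11 + 5*46) - (-5571/5170 - 7565/(-180))) + (2*17)*(-20)) = sqrt(((11 + 230) - (-5571*1/5170 - 7565*(-1/180))) + 34*(-20)) = sqrt((241 - (-5571/5170 + 1513/36)) - 680) = sqrt((241 - 1*3810827/93060) - 680) = sqrt((241 - 3810827/93060) - 680) = sqrt(18616633/93060 - 680) = sqrt(-44664167/93060) = I*sqrt(115456871695)/15510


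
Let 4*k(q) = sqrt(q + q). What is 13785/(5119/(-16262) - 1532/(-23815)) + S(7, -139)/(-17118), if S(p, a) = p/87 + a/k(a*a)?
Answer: -883407492352868723/16050250079874 + sqrt(2)/8559 ≈ -55040.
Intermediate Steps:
k(q) = sqrt(2)*sqrt(q)/4 (k(q) = sqrt(q + q)/4 = sqrt(2*q)/4 = (sqrt(2)*sqrt(q))/4 = sqrt(2)*sqrt(q)/4)
S(p, a) = p/87 + 2*a*sqrt(2)/sqrt(a**2) (S(p, a) = p/87 + a/((sqrt(2)*sqrt(a*a)/4)) = p*(1/87) + a/((sqrt(2)*sqrt(a**2)/4)) = p/87 + a*(2*sqrt(2)/sqrt(a**2)) = p/87 + 2*a*sqrt(2)/sqrt(a**2))
13785/(5119/(-16262) - 1532/(-23815)) + S(7, -139)/(-17118) = 13785/(5119/(-16262) - 1532/(-23815)) + ((1/87)*7 + 2*(-139)*sqrt(2)/sqrt((-139)**2))/(-17118) = 13785/(5119*(-1/16262) - 1532*(-1/23815)) + (7/87 + 2*(-139)*sqrt(2)/sqrt(19321))*(-1/17118) = 13785/(-5119/16262 + 1532/23815) + (7/87 + 2*(-139)*sqrt(2)*(1/139))*(-1/17118) = 13785/(-96995601/387279530) + (7/87 - 2*sqrt(2))*(-1/17118) = 13785*(-387279530/96995601) + (-7/1489266 + sqrt(2)/8559) = -1779549440350/32331867 + (-7/1489266 + sqrt(2)/8559) = -883407492352868723/16050250079874 + sqrt(2)/8559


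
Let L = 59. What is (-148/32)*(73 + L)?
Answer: -1221/2 ≈ -610.50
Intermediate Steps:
(-148/32)*(73 + L) = (-148/32)*(73 + 59) = -148*1/32*132 = -37/8*132 = -1221/2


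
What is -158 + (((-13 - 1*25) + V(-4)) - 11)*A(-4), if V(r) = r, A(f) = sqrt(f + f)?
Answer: -158 - 106*I*sqrt(2) ≈ -158.0 - 149.91*I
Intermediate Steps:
A(f) = sqrt(2)*sqrt(f) (A(f) = sqrt(2*f) = sqrt(2)*sqrt(f))
-158 + (((-13 - 1*25) + V(-4)) - 11)*A(-4) = -158 + (((-13 - 1*25) - 4) - 11)*(sqrt(2)*sqrt(-4)) = -158 + (((-13 - 25) - 4) - 11)*(sqrt(2)*(2*I)) = -158 + ((-38 - 4) - 11)*(2*I*sqrt(2)) = -158 + (-42 - 11)*(2*I*sqrt(2)) = -158 - 106*I*sqrt(2)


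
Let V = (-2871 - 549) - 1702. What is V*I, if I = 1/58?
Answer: -2561/29 ≈ -88.310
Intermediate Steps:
I = 1/58 ≈ 0.017241
V = -5122 (V = -3420 - 1702 = -5122)
V*I = -5122*1/58 = -2561/29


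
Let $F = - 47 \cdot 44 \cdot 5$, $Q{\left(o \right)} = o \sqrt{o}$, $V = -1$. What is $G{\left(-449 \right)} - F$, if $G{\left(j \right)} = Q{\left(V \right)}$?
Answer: $10340 - i \approx 10340.0 - 1.0 i$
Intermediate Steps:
$Q{\left(o \right)} = o^{\frac{3}{2}}$
$G{\left(j \right)} = - i$ ($G{\left(j \right)} = \left(-1\right)^{\frac{3}{2}} = - i$)
$F = -10340$ ($F = \left(-47\right) 220 = -10340$)
$G{\left(-449 \right)} - F = - i - -10340 = - i + 10340 = 10340 - i$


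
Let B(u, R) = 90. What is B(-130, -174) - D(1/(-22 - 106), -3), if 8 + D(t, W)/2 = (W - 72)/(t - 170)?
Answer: 2287466/21761 ≈ 105.12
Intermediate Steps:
D(t, W) = -16 + 2*(-72 + W)/(-170 + t) (D(t, W) = -16 + 2*((W - 72)/(t - 170)) = -16 + 2*((-72 + W)/(-170 + t)) = -16 + 2*(-72 + W)/(-170 + t))
B(-130, -174) - D(1/(-22 - 106), -3) = 90 - 2*(1288 - 3 - 8/(-22 - 106))/(-170 + 1/(-22 - 106)) = 90 - 2*(1288 - 3 - 8/(-128))/(-170 + 1/(-128)) = 90 - 2*(1288 - 3 - 8*(-1/128))/(-170 - 1/128) = 90 - 2*(1288 - 3 + 1/16)/(-21761/128) = 90 - 2*(-128)*20561/(21761*16) = 90 - 1*(-328976/21761) = 90 + 328976/21761 = 2287466/21761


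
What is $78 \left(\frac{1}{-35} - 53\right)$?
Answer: $- \frac{144768}{35} \approx -4136.2$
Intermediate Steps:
$78 \left(\frac{1}{-35} - 53\right) = 78 \left(- \frac{1}{35} - 53\right) = 78 \left(- \frac{1856}{35}\right) = - \frac{144768}{35}$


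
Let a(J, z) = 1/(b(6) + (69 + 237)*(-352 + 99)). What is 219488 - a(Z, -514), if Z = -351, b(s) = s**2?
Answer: 16984420417/77382 ≈ 2.1949e+5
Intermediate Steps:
a(J, z) = -1/77382 (a(J, z) = 1/(6**2 + (69 + 237)*(-352 + 99)) = 1/(36 + 306*(-253)) = 1/(36 - 77418) = 1/(-77382) = -1/77382)
219488 - a(Z, -514) = 219488 - 1*(-1/77382) = 219488 + 1/77382 = 16984420417/77382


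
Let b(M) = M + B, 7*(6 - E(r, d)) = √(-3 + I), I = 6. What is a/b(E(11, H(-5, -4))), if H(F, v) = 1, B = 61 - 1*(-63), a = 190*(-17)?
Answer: -20575100/828097 - 22610*√3/828097 ≈ -24.894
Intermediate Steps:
a = -3230
B = 124 (B = 61 + 63 = 124)
E(r, d) = 6 - √3/7 (E(r, d) = 6 - √(-3 + 6)/7 = 6 - √3/7)
b(M) = 124 + M (b(M) = M + 124 = 124 + M)
a/b(E(11, H(-5, -4))) = -3230/(124 + (6 - √3/7)) = -3230/(130 - √3/7)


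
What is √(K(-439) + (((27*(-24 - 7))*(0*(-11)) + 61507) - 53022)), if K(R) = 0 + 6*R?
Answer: √5851 ≈ 76.492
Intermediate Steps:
K(R) = 6*R
√(K(-439) + (((27*(-24 - 7))*(0*(-11)) + 61507) - 53022)) = √(6*(-439) + (((27*(-24 - 7))*(0*(-11)) + 61507) - 53022)) = √(-2634 + (((27*(-31))*0 + 61507) - 53022)) = √(-2634 + ((-837*0 + 61507) - 53022)) = √(-2634 + ((0 + 61507) - 53022)) = √(-2634 + (61507 - 53022)) = √(-2634 + 8485) = √5851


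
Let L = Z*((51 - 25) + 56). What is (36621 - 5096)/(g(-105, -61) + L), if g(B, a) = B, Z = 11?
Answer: 31525/797 ≈ 39.555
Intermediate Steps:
L = 902 (L = 11*((51 - 25) + 56) = 11*(26 + 56) = 11*82 = 902)
(36621 - 5096)/(g(-105, -61) + L) = (36621 - 5096)/(-105 + 902) = 31525/797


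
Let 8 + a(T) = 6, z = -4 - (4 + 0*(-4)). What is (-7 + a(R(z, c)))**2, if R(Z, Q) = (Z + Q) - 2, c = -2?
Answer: 81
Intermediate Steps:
z = -8 (z = -4 - (4 + 0) = -4 - 1*4 = -4 - 4 = -8)
R(Z, Q) = -2 + Q + Z (R(Z, Q) = (Q + Z) - 2 = -2 + Q + Z)
a(T) = -2 (a(T) = -8 + 6 = -2)
(-7 + a(R(z, c)))**2 = (-7 - 2)**2 = (-9)**2 = 81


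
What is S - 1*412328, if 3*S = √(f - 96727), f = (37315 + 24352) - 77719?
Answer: -412328 + I*√12531 ≈ -4.1233e+5 + 111.94*I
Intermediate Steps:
f = -16052 (f = 61667 - 77719 = -16052)
S = I*√12531 (S = √(-16052 - 96727)/3 = √(-112779)/3 = (3*I*√12531)/3 = I*√12531 ≈ 111.94*I)
S - 1*412328 = I*√12531 - 1*412328 = I*√12531 - 412328 = -412328 + I*√12531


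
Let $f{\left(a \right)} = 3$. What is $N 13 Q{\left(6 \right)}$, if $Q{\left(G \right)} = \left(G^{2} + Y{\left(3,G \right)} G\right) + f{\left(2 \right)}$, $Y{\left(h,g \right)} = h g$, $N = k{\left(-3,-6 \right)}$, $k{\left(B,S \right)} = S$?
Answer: $-11466$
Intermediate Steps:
$N = -6$
$Y{\left(h,g \right)} = g h$
$Q{\left(G \right)} = 3 + 4 G^{2}$ ($Q{\left(G \right)} = \left(G^{2} + G 3 G\right) + 3 = \left(G^{2} + 3 G G\right) + 3 = \left(G^{2} + 3 G^{2}\right) + 3 = 4 G^{2} + 3 = 3 + 4 G^{2}$)
$N 13 Q{\left(6 \right)} = \left(-6\right) 13 \left(3 + 4 \cdot 6^{2}\right) = - 78 \left(3 + 4 \cdot 36\right) = - 78 \left(3 + 144\right) = \left(-78\right) 147 = -11466$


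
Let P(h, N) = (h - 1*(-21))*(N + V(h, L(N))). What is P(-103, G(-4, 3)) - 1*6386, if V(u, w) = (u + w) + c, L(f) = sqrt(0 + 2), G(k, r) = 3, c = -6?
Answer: 2306 - 82*sqrt(2) ≈ 2190.0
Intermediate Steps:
L(f) = sqrt(2)
V(u, w) = -6 + u + w (V(u, w) = (u + w) - 6 = -6 + u + w)
P(h, N) = (21 + h)*(-6 + N + h + sqrt(2)) (P(h, N) = (h - 1*(-21))*(N + (-6 + h + sqrt(2))) = (h + 21)*(-6 + N + h + sqrt(2)) = (21 + h)*(-6 + N + h + sqrt(2)))
P(-103, G(-4, 3)) - 1*6386 = (-126 + 21*3 + 21*(-103) + 21*sqrt(2) + 3*(-103) - 103*(-6 - 103 + sqrt(2))) - 1*6386 = (-126 + 63 - 2163 + 21*sqrt(2) - 309 - 103*(-109 + sqrt(2))) - 6386 = (-126 + 63 - 2163 + 21*sqrt(2) - 309 + (11227 - 103*sqrt(2))) - 6386 = (8692 - 82*sqrt(2)) - 6386 = 2306 - 82*sqrt(2)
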